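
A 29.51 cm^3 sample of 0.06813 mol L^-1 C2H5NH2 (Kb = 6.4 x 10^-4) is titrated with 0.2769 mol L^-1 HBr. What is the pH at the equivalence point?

n(C2H5NH2) = 0.06813 x 0.02951 = 0.002011 mol; V(HBr) at equivalence = 0.002011/0.2769 = 0.007261 L.
At equivalence the base is fully converted to C2H5NH3+; total volume = 0.03677 L, so [C2H5NH3+] = 0.002011/0.03677 = 0.05468 M.
Ka(C2H5NH3+) = Kw/Kb = 1.0e-14 / 6.4 x 10^-4 = 1.56e-11.
[H^+] = sqrt(Ka x [C2H5NH3+]) = sqrt(1.56e-11 x 0.05468) = 9.24e-7 M.
pH = -log(9.24e-7) = 6.03.

6.03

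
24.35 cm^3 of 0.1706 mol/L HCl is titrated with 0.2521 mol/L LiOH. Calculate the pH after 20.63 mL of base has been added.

12.37

n(acid) = 0.1706 x 0.02435 = 0.004154 mol; n(LiOH) added = 0.2521 x 0.02063 = 0.005201 mol.
Base is in excess by 0.005201 - 0.004154 = 0.001047 mol in a total volume of 0.04498 L.
[OH^-] = 0.001047/0.04498 = 0.02327 M, so pOH = 1.63 and pH = 14.00 - 1.63 = 12.37.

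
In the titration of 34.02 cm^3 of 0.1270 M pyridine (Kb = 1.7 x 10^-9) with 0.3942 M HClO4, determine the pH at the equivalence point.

n(C5H5N) = 0.1270 x 0.03402 = 0.004321 mol; V(HClO4) at equivalence = 0.004321/0.3942 = 0.01096 L.
At equivalence the base is fully converted to C5H5NH+; total volume = 0.04498 L, so [C5H5NH+] = 0.004321/0.04498 = 0.09605 M.
Ka(C5H5NH+) = Kw/Kb = 1.0e-14 / 1.7 x 10^-9 = 5.88e-6.
[H^+] = sqrt(Ka x [C5H5NH+]) = sqrt(5.88e-6 x 0.09605) = 0.000752 M.
pH = -log(0.000752) = 3.12.

3.12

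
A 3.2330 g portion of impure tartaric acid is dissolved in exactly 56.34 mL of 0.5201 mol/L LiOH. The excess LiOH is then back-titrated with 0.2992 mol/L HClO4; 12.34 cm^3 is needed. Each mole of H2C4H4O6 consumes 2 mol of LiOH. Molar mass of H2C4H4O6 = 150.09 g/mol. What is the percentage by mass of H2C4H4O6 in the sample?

Total n(LiOH) added = 0.5201 x 0.05634 = 0.02930 mol.
n(HClO4) used = 0.2992 x 0.01234 = 0.003692 mol, which equals the excess n(LiOH).
So n(LiOH) consumed by the sample = 0.02930 - 0.003692 = 0.02561 mol.
n(H2C4H4O6) = 0.02561 / 2 = 0.01281 mol.
mass H2C4H4O6 = 0.01281 x 150.09 = 1.922 g, so %H2C4H4O6 = 1.922/3.2330 x 100 = 59.4%.

59.4%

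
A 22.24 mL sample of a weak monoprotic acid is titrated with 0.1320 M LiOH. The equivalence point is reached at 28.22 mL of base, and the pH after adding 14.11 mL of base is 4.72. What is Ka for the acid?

14.11 mL is half of the equivalence volume, so this is the half-equivalence point where [HA] = [A^-].
At half-equivalence pH = pKa, so pKa = 4.72.
Ka = 10^(-4.72) = 1.9 x 10^-5.

1.9 x 10^-5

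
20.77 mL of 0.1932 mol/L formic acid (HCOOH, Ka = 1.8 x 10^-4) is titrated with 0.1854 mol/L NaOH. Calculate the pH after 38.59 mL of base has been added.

12.72

n(acid) = 0.1932 x 0.02077 = 0.004013 mol; n(NaOH) added = 0.1854 x 0.03859 = 0.007155 mol.
Base is in excess by 0.007155 - 0.004013 = 0.003142 mol in a total volume of 0.05936 L.
[OH^-] = 0.003142/0.05936 = 0.05293 M, so pOH = 1.28 and pH = 14.00 - 1.28 = 12.72.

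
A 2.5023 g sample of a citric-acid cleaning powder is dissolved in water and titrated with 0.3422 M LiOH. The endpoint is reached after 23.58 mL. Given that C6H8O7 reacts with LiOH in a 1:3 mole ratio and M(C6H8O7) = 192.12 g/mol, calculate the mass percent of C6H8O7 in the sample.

20.7%

n(LiOH) = 0.3422 x 0.02358 = 0.008069 mol.
n(C6H8O7) = 0.008069 / 3 = 0.002690 mol.
mass of C6H8O7 = 0.002690 x 192.12 = 0.5167 g.
% purity = 0.5167 / 2.5023 x 100 = 20.7%.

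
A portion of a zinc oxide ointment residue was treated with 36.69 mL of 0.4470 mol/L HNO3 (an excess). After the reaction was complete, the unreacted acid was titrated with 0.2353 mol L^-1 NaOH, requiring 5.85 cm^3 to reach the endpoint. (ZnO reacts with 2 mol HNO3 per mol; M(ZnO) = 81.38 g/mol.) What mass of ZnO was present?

0.611 g

Total n(HNO3) added = 0.4470 x 0.03669 = 0.01640 mol.
n(NaOH) used = 0.2353 x 0.005850 = 0.001377 mol, which equals the excess n(HNO3).
So n(HNO3) consumed by the sample = 0.01640 - 0.001377 = 0.01502 mol.
n(ZnO) = 0.01502 / 2 = 0.007512 mol.
mass = 0.007512 mol x 81.38 g/mol = 0.611 g.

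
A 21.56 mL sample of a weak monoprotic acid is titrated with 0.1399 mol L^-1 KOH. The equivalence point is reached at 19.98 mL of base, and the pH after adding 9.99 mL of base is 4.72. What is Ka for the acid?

9.99 mL is half of the equivalence volume, so this is the half-equivalence point where [HA] = [A^-].
At half-equivalence pH = pKa, so pKa = 4.72.
Ka = 10^(-4.72) = 1.9 x 10^-5.

1.9 x 10^-5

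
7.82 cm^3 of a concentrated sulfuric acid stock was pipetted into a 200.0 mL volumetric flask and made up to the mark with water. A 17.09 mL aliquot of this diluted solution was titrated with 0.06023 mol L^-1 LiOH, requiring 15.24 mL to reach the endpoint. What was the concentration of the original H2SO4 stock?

n(LiOH) = 0.06023 x 0.01524 = 0.0009179 mol.
n(H2SO4) in the aliquot = 0.0009179 x 1/2 = 0.0004590 mol.
[diluted H2SO4] = 0.0004590 / 0.01709 = 0.02686 M.
Dilution factor = 200.0/7.820 = 25.58, so [stock] = 0.02686 x 25.58 = 0.687 M.

0.687 M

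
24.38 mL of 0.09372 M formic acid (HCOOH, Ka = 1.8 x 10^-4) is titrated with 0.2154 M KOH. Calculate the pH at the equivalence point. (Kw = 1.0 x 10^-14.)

8.28

n(HCOOH) = 0.09372 x 0.02438 = 0.002285 mol; V(KOH) at equivalence = 0.002285/0.2154 = 0.01061 L.
At equivalence all the acid is converted to HCOO-; total volume = 0.02438 + 0.01061 = 0.03499 L, so [HCOO-] = 0.002285/0.03499 = 0.06531 M.
Kb = Kw/Ka = 1.0e-14 / 1.8 x 10^-4 = 5.56e-11.
[OH^-] = sqrt(Kb x [HCOO-]) = sqrt(5.56e-11 x 0.06531) = 1.90e-6 M.
pOH = 5.72, so pH = 14.00 - 5.72 = 8.28.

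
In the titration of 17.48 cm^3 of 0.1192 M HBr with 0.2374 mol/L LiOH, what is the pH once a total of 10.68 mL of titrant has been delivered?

n(acid) = 0.1192 x 0.01748 = 0.002084 mol; n(LiOH) added = 0.2374 x 0.01068 = 0.002535 mol.
Base is in excess by 0.002535 - 0.002084 = 0.0004518 mol in a total volume of 0.02816 L.
[OH^-] = 0.0004518/0.02816 = 0.01604 M, so pOH = 1.79 and pH = 14.00 - 1.79 = 12.21.

12.21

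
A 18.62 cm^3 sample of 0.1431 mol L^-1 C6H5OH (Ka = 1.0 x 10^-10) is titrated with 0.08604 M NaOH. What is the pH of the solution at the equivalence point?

11.37

n(C6H5OH) = 0.1431 x 0.01862 = 0.002665 mol; V(NaOH) at equivalence = 0.002665/0.08604 = 0.03097 L.
At equivalence all the acid is converted to C6H5O-; total volume = 0.01862 + 0.03097 = 0.04959 L, so [C6H5O-] = 0.002665/0.04959 = 0.05373 M.
Kb = Kw/Ka = 1.0e-14 / 1.0 x 10^-10 = 0.000100.
[OH^-] = sqrt(Kb x [C6H5O-]) = sqrt(0.000100 x 0.05373) = 0.00232 M.
pOH = 2.63, so pH = 14.00 - 2.63 = 11.37.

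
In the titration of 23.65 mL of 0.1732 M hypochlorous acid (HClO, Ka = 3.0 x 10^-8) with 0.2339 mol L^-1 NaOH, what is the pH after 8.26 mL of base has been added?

7.47

Initial n(HClO) = 0.1732 x 0.02365 = 0.004096 mol.
n(NaOH) added = 0.2339 x 0.008260 = 0.001932 mol, converting that many moles of HClO to ClO-.
Remaining n(HClO) = 0.002164 mol; n(ClO-) = 0.001932 mol.
By Henderson-Hasselbalch, pH = pKa + log([A^-]/[HA]) = 7.52 + log(0.001932/0.002164) = 7.52 + (-0.05) = 7.47.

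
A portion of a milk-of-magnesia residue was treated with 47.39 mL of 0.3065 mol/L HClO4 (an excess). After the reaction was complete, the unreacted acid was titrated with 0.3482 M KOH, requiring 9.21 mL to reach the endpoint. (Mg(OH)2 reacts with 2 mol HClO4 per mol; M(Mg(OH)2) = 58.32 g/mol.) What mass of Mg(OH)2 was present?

Total n(HClO4) added = 0.3065 x 0.04739 = 0.01453 mol.
n(KOH) used = 0.3482 x 0.009210 = 0.003207 mol, which equals the excess n(HClO4).
So n(HClO4) consumed by the sample = 0.01453 - 0.003207 = 0.01132 mol.
n(Mg(OH)2) = 0.01132 / 2 = 0.005659 mol.
mass = 0.005659 mol x 58.32 g/mol = 0.330 g.

0.330 g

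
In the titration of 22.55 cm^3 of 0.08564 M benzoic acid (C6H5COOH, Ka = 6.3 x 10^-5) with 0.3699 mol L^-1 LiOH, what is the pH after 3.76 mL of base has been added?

4.61

Initial n(C6H5COOH) = 0.08564 x 0.02255 = 0.001931 mol.
n(LiOH) added = 0.3699 x 0.003760 = 0.001391 mol, converting that many moles of C6H5COOH to C6H5COO-.
Remaining n(C6H5COOH) = 0.0005404 mol; n(C6H5COO-) = 0.001391 mol.
By Henderson-Hasselbalch, pH = pKa + log([A^-]/[HA]) = 4.20 + log(0.001391/0.0005404) = 4.20 + (+0.41) = 4.61.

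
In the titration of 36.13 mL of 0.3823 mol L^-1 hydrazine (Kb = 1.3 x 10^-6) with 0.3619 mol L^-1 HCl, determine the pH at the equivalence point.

4.42

n(N2H4) = 0.3823 x 0.03613 = 0.01381 mol; V(HCl) at equivalence = 0.01381/0.3619 = 0.03817 L.
At equivalence the base is fully converted to N2H5+; total volume = 0.07430 L, so [N2H5+] = 0.01381/0.07430 = 0.1859 M.
Ka(N2H5+) = Kw/Kb = 1.0e-14 / 1.3 x 10^-6 = 7.69e-9.
[H^+] = sqrt(Ka x [N2H5+]) = sqrt(7.69e-9 x 0.1859) = 3.78e-5 M.
pH = -log(3.78e-5) = 4.42.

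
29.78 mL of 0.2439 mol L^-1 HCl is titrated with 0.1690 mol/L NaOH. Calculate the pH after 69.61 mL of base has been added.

n(acid) = 0.2439 x 0.02978 = 0.007263 mol; n(NaOH) added = 0.1690 x 0.06961 = 0.01176 mol.
Base is in excess by 0.01176 - 0.007263 = 0.004501 mol in a total volume of 0.09939 L.
[OH^-] = 0.004501/0.09939 = 0.04528 M, so pOH = 1.34 and pH = 14.00 - 1.34 = 12.66.

12.66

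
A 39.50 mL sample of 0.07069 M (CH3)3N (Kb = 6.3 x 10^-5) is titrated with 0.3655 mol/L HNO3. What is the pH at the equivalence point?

5.51

n((CH3)3N) = 0.07069 x 0.03950 = 0.002792 mol; V(HNO3) at equivalence = 0.002792/0.3655 = 0.007640 L.
At equivalence the base is fully converted to (CH3)3NH+; total volume = 0.04714 L, so [(CH3)3NH+] = 0.002792/0.04714 = 0.05923 M.
Ka((CH3)3NH+) = Kw/Kb = 1.0e-14 / 6.3 x 10^-5 = 1.59e-10.
[H^+] = sqrt(Ka x [(CH3)3NH+]) = sqrt(1.59e-10 x 0.05923) = 3.07e-6 M.
pH = -log(3.07e-6) = 5.51.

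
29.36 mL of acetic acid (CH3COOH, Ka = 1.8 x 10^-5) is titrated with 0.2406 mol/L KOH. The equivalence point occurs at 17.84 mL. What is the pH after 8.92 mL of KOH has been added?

8.92 mL is exactly half the equivalence volume (17.84/2), i.e. the half-equivalence point.
There, n(HA) = n(A^-), so pH = pKa = -log(1.8 x 10^-5) = 4.74.

4.74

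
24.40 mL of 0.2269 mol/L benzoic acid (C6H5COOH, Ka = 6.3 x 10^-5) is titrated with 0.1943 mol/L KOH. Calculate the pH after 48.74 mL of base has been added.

n(acid) = 0.2269 x 0.02440 = 0.005536 mol; n(KOH) added = 0.1943 x 0.04874 = 0.009470 mol.
Base is in excess by 0.009470 - 0.005536 = 0.003934 mol in a total volume of 0.07314 L.
[OH^-] = 0.003934/0.07314 = 0.05378 M, so pOH = 1.27 and pH = 14.00 - 1.27 = 12.73.

12.73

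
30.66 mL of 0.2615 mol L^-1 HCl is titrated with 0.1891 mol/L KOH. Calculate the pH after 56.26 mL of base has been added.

n(acid) = 0.2615 x 0.03066 = 0.008018 mol; n(KOH) added = 0.1891 x 0.05626 = 0.01064 mol.
Base is in excess by 0.01064 - 0.008018 = 0.002621 mol in a total volume of 0.08692 L.
[OH^-] = 0.002621/0.08692 = 0.03016 M, so pOH = 1.52 and pH = 14.00 - 1.52 = 12.48.

12.48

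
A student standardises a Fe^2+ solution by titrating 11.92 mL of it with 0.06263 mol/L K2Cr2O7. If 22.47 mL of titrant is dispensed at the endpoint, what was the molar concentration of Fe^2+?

0.708 M

n(K2Cr2O7) = 0.06263 x 0.02247 = 0.001407 mol.
From the balanced equation, 1 mol K2Cr2O7 reacts with 6 mol Fe^2+, so n(Fe^2+) = 0.001407 x 6/1 = 0.008444 mol.
[Fe^2+] = 0.008444 / 0.01192 L = 0.708 M.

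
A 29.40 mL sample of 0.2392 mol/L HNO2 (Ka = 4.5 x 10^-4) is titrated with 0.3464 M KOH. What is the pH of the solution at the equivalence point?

8.25

n(HNO2) = 0.2392 x 0.02940 = 0.007032 mol; V(KOH) at equivalence = 0.007032/0.3464 = 0.02030 L.
At equivalence all the acid is converted to NO2-; total volume = 0.02940 + 0.02030 = 0.04970 L, so [NO2-] = 0.007032/0.04970 = 0.1415 M.
Kb = Kw/Ka = 1.0e-14 / 4.5 x 10^-4 = 2.22e-11.
[OH^-] = sqrt(Kb x [NO2-]) = sqrt(2.22e-11 x 0.1415) = 1.77e-6 M.
pOH = 5.75, so pH = 14.00 - 5.75 = 8.25.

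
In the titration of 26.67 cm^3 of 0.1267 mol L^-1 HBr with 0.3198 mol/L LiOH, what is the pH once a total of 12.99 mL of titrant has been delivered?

n(acid) = 0.1267 x 0.02667 = 0.003379 mol; n(LiOH) added = 0.3198 x 0.01299 = 0.004154 mol.
Base is in excess by 0.004154 - 0.003379 = 0.0007751 mol in a total volume of 0.03966 L.
[OH^-] = 0.0007751/0.03966 = 0.01954 M, so pOH = 1.71 and pH = 14.00 - 1.71 = 12.29.

12.29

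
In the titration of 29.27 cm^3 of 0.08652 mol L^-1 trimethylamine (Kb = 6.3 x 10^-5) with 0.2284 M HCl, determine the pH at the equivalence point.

n((CH3)3N) = 0.08652 x 0.02927 = 0.002532 mol; V(HCl) at equivalence = 0.002532/0.2284 = 0.01109 L.
At equivalence the base is fully converted to (CH3)3NH+; total volume = 0.04036 L, so [(CH3)3NH+] = 0.002532/0.04036 = 0.06275 M.
Ka((CH3)3NH+) = Kw/Kb = 1.0e-14 / 6.3 x 10^-5 = 1.59e-10.
[H^+] = sqrt(Ka x [(CH3)3NH+]) = sqrt(1.59e-10 x 0.06275) = 3.16e-6 M.
pH = -log(3.16e-6) = 5.50.

5.50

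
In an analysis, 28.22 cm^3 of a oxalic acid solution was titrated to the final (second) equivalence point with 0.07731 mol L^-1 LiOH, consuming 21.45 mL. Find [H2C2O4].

0.0294 M

n(LiOH) = 0.07731 x 0.02145 = 0.001658 mol.
At the final (second) equivalence point, 2 mol OH^- react per mol H2C2O4, so n(H2C2O4) = 0.001658 / 2 = 0.0008291 mol.
[H2C2O4] = 0.0008291 / 0.02822 L = 0.0294 M.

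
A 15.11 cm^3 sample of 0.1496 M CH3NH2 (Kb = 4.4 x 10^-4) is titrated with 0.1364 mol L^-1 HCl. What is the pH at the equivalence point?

5.90

n(CH3NH2) = 0.1496 x 0.01511 = 0.002260 mol; V(HCl) at equivalence = 0.002260/0.1364 = 0.01657 L.
At equivalence the base is fully converted to CH3NH3+; total volume = 0.03168 L, so [CH3NH3+] = 0.002260/0.03168 = 0.07135 M.
Ka(CH3NH3+) = Kw/Kb = 1.0e-14 / 4.4 x 10^-4 = 2.27e-11.
[H^+] = sqrt(Ka x [CH3NH3+]) = sqrt(2.27e-11 x 0.07135) = 1.27e-6 M.
pH = -log(1.27e-6) = 5.90.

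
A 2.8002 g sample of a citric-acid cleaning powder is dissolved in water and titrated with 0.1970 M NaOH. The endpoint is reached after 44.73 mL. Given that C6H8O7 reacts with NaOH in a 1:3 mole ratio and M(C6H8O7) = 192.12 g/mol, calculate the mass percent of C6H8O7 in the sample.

n(NaOH) = 0.1970 x 0.04473 = 0.008812 mol.
n(C6H8O7) = 0.008812 / 3 = 0.002937 mol.
mass of C6H8O7 = 0.002937 x 192.12 = 0.5643 g.
% purity = 0.5643 / 2.8002 x 100 = 20.2%.

20.2%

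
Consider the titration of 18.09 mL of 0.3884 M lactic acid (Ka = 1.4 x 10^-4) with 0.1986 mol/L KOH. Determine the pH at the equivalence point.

n(HC3H5O3) = 0.3884 x 0.01809 = 0.007026 mol; V(KOH) at equivalence = 0.007026/0.1986 = 0.03538 L.
At equivalence all the acid is converted to C3H5O3-; total volume = 0.01809 + 0.03538 = 0.05347 L, so [C3H5O3-] = 0.007026/0.05347 = 0.1314 M.
Kb = Kw/Ka = 1.0e-14 / 1.4 x 10^-4 = 7.14e-11.
[OH^-] = sqrt(Kb x [C3H5O3-]) = sqrt(7.14e-11 x 0.1314) = 3.06e-6 M.
pOH = 5.51, so pH = 14.00 - 5.51 = 8.49.

8.49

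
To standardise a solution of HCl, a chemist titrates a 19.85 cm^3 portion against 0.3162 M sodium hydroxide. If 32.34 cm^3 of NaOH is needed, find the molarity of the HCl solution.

n(NaOH) delivered = 0.3162 x 0.03234 = 0.01023 mol.
For a 1:1 reaction, n(HCl) = 0.01023 mol.
[HCl] = 0.01023 mol / 0.01985 L = 0.515 M.

0.515 M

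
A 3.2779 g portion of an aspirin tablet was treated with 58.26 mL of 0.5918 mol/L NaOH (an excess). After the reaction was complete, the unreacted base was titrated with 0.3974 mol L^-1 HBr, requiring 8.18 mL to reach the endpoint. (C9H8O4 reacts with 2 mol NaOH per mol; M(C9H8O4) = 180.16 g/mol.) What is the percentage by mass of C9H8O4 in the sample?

85.8%

Total n(NaOH) added = 0.5918 x 0.05826 = 0.03448 mol.
n(HBr) used = 0.3974 x 0.008180 = 0.003251 mol, which equals the excess n(NaOH).
So n(NaOH) consumed by the sample = 0.03448 - 0.003251 = 0.03123 mol.
n(C9H8O4) = 0.03123 / 2 = 0.01561 mol.
mass C9H8O4 = 0.01561 x 180.16 = 2.813 g, so %C9H8O4 = 2.813/3.2779 x 100 = 85.8%.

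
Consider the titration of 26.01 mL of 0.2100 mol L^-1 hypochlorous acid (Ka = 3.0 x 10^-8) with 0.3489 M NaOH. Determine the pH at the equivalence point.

10.32

n(HClO) = 0.2100 x 0.02601 = 0.005462 mol; V(NaOH) at equivalence = 0.005462/0.3489 = 0.01566 L.
At equivalence all the acid is converted to ClO-; total volume = 0.02601 + 0.01566 = 0.04167 L, so [ClO-] = 0.005462/0.04167 = 0.1311 M.
Kb = Kw/Ka = 1.0e-14 / 3.0 x 10^-8 = 3.33e-7.
[OH^-] = sqrt(Kb x [ClO-]) = sqrt(3.33e-7 x 0.1311) = 0.000209 M.
pOH = 3.68, so pH = 14.00 - 3.68 = 10.32.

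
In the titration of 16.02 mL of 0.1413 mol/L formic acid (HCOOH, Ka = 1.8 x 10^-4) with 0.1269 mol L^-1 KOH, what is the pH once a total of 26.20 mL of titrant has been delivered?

n(acid) = 0.1413 x 0.01602 = 0.002264 mol; n(KOH) added = 0.1269 x 0.02620 = 0.003325 mol.
Base is in excess by 0.003325 - 0.002264 = 0.001061 mol in a total volume of 0.04222 L.
[OH^-] = 0.001061/0.04222 = 0.02513 M, so pOH = 1.60 and pH = 14.00 - 1.60 = 12.40.

12.40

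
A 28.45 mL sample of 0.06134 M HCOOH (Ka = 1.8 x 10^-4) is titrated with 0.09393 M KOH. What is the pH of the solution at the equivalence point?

8.16

n(HCOOH) = 0.06134 x 0.02845 = 0.001745 mol; V(KOH) at equivalence = 0.001745/0.09393 = 0.01858 L.
At equivalence all the acid is converted to HCOO-; total volume = 0.02845 + 0.01858 = 0.04703 L, so [HCOO-] = 0.001745/0.04703 = 0.03711 M.
Kb = Kw/Ka = 1.0e-14 / 1.8 x 10^-4 = 5.56e-11.
[OH^-] = sqrt(Kb x [HCOO-]) = sqrt(5.56e-11 x 0.03711) = 1.44e-6 M.
pOH = 5.84, so pH = 14.00 - 5.84 = 8.16.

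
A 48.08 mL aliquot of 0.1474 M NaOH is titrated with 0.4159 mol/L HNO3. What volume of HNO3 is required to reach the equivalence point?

17.0 mL

n(NaOH) = 0.1474 mol/L x 0.04808 L = 0.007087 mol.
At equivalence n(HNO3) = n(NaOH) = 0.007087 mol.
V(HNO3) = 0.007087 / 0.4159 = 0.01704 L = 17.0 mL.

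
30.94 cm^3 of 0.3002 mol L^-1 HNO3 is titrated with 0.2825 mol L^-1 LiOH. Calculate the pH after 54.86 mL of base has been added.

12.86

n(acid) = 0.3002 x 0.03094 = 0.009288 mol; n(LiOH) added = 0.2825 x 0.05486 = 0.01550 mol.
Base is in excess by 0.01550 - 0.009288 = 0.006210 mol in a total volume of 0.08580 L.
[OH^-] = 0.006210/0.08580 = 0.07237 M, so pOH = 1.14 and pH = 14.00 - 1.14 = 12.86.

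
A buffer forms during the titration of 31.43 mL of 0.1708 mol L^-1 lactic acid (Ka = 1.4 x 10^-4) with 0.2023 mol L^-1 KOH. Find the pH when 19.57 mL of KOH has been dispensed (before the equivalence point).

Initial n(HC3H5O3) = 0.1708 x 0.03143 = 0.005368 mol.
n(KOH) added = 0.2023 x 0.01957 = 0.003959 mol, converting that many moles of HC3H5O3 to C3H5O3-.
Remaining n(HC3H5O3) = 0.001409 mol; n(C3H5O3-) = 0.003959 mol.
By Henderson-Hasselbalch, pH = pKa + log([A^-]/[HA]) = 3.85 + log(0.003959/0.001409) = 3.85 + (+0.45) = 4.30.

4.30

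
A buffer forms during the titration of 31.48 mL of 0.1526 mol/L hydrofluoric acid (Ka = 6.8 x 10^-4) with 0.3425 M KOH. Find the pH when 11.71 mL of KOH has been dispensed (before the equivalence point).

Initial n(HF) = 0.1526 x 0.03148 = 0.004804 mol.
n(KOH) added = 0.3425 x 0.01171 = 0.004011 mol, converting that many moles of HF to F-.
Remaining n(HF) = 0.0007932 mol; n(F-) = 0.004011 mol.
By Henderson-Hasselbalch, pH = pKa + log([A^-]/[HA]) = 3.17 + log(0.004011/0.0007932) = 3.17 + (+0.70) = 3.87.

3.87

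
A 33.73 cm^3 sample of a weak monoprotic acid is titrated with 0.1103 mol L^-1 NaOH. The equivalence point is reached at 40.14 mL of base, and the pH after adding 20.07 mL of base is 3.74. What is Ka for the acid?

20.07 mL is half of the equivalence volume, so this is the half-equivalence point where [HA] = [A^-].
At half-equivalence pH = pKa, so pKa = 3.74.
Ka = 10^(-3.74) = 1.8 x 10^-4.

1.8 x 10^-4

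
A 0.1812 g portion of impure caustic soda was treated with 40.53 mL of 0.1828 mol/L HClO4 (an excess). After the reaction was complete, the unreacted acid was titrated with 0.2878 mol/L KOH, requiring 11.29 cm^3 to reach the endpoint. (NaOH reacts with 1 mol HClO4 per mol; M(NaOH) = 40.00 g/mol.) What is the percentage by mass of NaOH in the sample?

91.8%

Total n(HClO4) added = 0.1828 x 0.04053 = 0.007409 mol.
n(KOH) used = 0.2878 x 0.01129 = 0.003249 mol, which equals the excess n(HClO4).
So n(HClO4) consumed by the sample = 0.007409 - 0.003249 = 0.004160 mol.
n(NaOH) = 0.004160 / 1 = 0.004160 mol.
mass NaOH = 0.004160 x 40.00 = 0.1664 g, so %NaOH = 0.1664/0.1812 x 100 = 91.8%.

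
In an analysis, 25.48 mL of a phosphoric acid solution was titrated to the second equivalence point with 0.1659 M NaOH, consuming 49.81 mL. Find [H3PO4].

0.162 M

n(NaOH) = 0.1659 x 0.04981 = 0.008263 mol.
At the second equivalence point, 2 mol OH^- react per mol H3PO4, so n(H3PO4) = 0.008263 / 2 = 0.004132 mol.
[H3PO4] = 0.004132 / 0.02548 L = 0.162 M.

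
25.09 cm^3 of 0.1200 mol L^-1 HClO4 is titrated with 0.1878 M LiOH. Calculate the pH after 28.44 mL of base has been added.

n(acid) = 0.1200 x 0.02509 = 0.003011 mol; n(LiOH) added = 0.1878 x 0.02844 = 0.005341 mol.
Base is in excess by 0.005341 - 0.003011 = 0.002330 mol in a total volume of 0.05353 L.
[OH^-] = 0.002330/0.05353 = 0.04353 M, so pOH = 1.36 and pH = 14.00 - 1.36 = 12.64.

12.64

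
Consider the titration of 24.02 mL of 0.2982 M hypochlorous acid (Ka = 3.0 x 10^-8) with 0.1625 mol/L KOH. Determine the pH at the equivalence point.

n(HClO) = 0.2982 x 0.02402 = 0.007163 mol; V(KOH) at equivalence = 0.007163/0.1625 = 0.04408 L.
At equivalence all the acid is converted to ClO-; total volume = 0.02402 + 0.04408 = 0.06810 L, so [ClO-] = 0.007163/0.06810 = 0.1052 M.
Kb = Kw/Ka = 1.0e-14 / 3.0 x 10^-8 = 3.33e-7.
[OH^-] = sqrt(Kb x [ClO-]) = sqrt(3.33e-7 x 0.1052) = 0.000187 M.
pOH = 3.73, so pH = 14.00 - 3.73 = 10.27.

10.27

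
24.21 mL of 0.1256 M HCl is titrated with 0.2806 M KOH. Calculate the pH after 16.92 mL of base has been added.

n(acid) = 0.1256 x 0.02421 = 0.003041 mol; n(KOH) added = 0.2806 x 0.01692 = 0.004748 mol.
Base is in excess by 0.004748 - 0.003041 = 0.001707 mol in a total volume of 0.04113 L.
[OH^-] = 0.001707/0.04113 = 0.04150 M, so pOH = 1.38 and pH = 14.00 - 1.38 = 12.62.

12.62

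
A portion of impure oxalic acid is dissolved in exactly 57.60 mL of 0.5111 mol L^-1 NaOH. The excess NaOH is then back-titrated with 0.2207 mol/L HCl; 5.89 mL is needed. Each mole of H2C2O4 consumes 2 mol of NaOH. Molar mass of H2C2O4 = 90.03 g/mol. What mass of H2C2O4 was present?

Total n(NaOH) added = 0.5111 x 0.05760 = 0.02944 mol.
n(HCl) used = 0.2207 x 0.005890 = 0.001300 mol, which equals the excess n(NaOH).
So n(NaOH) consumed by the sample = 0.02944 - 0.001300 = 0.02814 mol.
n(H2C2O4) = 0.02814 / 2 = 0.01407 mol.
mass = 0.01407 mol x 90.03 g/mol = 1.27 g.

1.27 g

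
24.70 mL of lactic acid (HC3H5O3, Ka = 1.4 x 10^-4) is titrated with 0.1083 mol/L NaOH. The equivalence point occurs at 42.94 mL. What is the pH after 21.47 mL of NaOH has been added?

21.47 mL is exactly half the equivalence volume (42.94/2), i.e. the half-equivalence point.
There, n(HA) = n(A^-), so pH = pKa = -log(1.4 x 10^-4) = 3.85.

3.85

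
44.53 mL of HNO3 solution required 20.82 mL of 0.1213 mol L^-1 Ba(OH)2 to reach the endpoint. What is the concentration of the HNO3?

0.113 M

n(Ba(OH)2) delivered = 0.1213 x 0.02082 = 0.002525 mol.
The reaction is 2 HNO3 + 1 Ba(OH)2, so n(HNO3) = 0.002525 x 2/1 = 0.005051 mol.
[HNO3] = 0.005051 mol / 0.04453 L = 0.113 M.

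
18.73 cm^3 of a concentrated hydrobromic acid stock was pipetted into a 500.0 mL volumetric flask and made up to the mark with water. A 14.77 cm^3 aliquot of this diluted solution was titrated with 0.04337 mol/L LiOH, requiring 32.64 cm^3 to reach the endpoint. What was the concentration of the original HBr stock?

n(LiOH) = 0.04337 x 0.03264 = 0.001416 mol.
n(HBr) in the aliquot = 0.001416 mol.
[diluted HBr] = 0.001416 / 0.01477 = 0.09584 M.
Dilution factor = 500.0/18.73 = 26.70, so [stock] = 0.09584 x 26.70 = 2.56 M.

2.56 M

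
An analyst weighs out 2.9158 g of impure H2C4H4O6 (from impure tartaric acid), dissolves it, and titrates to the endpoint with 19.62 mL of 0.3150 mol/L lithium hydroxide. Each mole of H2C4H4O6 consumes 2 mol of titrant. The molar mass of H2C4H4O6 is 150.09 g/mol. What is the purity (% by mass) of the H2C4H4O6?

n(LiOH) = 0.3150 x 0.01962 = 0.006180 mol.
n(H2C4H4O6) = 0.006180 / 2 = 0.003090 mol.
mass of H2C4H4O6 = 0.003090 x 150.09 = 0.4638 g.
% purity = 0.4638 / 2.9158 x 100 = 15.9%.

15.9%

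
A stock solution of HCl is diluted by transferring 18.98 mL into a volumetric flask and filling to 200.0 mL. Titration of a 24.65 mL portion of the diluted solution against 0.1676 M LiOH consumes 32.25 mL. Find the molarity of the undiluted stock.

n(LiOH) = 0.1676 x 0.03225 = 0.005405 mol.
n(HCl) in the aliquot = 0.005405 mol.
[diluted HCl] = 0.005405 / 0.02465 = 0.2193 M.
Dilution factor = 200.0/18.98 = 10.54, so [stock] = 0.2193 x 10.54 = 2.31 M.

2.31 M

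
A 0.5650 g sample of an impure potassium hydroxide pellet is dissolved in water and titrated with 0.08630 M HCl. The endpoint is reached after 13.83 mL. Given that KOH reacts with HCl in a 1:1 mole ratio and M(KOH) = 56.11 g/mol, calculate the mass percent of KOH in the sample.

n(HCl) = 0.08630 x 0.01383 = 0.001194 mol.
n(KOH) = 0.001194 / 1 = 0.001194 mol.
mass of KOH = 0.001194 x 56.11 = 0.06697 g.
% purity = 0.06697 / 0.5650 x 100 = 11.9%.

11.9%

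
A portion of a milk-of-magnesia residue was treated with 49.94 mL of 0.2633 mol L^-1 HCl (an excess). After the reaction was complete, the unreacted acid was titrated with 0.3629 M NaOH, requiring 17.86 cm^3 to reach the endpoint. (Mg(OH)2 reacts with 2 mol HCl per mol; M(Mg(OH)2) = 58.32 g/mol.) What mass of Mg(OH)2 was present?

Total n(HCl) added = 0.2633 x 0.04994 = 0.01315 mol.
n(NaOH) used = 0.3629 x 0.01786 = 0.006481 mol, which equals the excess n(HCl).
So n(HCl) consumed by the sample = 0.01315 - 0.006481 = 0.006668 mol.
n(Mg(OH)2) = 0.006668 / 2 = 0.003334 mol.
mass = 0.003334 mol x 58.32 g/mol = 0.194 g.

0.194 g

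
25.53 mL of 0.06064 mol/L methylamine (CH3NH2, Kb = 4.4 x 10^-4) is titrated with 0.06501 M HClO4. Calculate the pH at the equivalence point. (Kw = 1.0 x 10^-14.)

n(CH3NH2) = 0.06064 x 0.02553 = 0.001548 mol; V(HClO4) at equivalence = 0.001548/0.06501 = 0.02381 L.
At equivalence the base is fully converted to CH3NH3+; total volume = 0.04934 L, so [CH3NH3+] = 0.001548/0.04934 = 0.03137 M.
Ka(CH3NH3+) = Kw/Kb = 1.0e-14 / 4.4 x 10^-4 = 2.27e-11.
[H^+] = sqrt(Ka x [CH3NH3+]) = sqrt(2.27e-11 x 0.03137) = 8.44e-7 M.
pH = -log(8.44e-7) = 6.07.

6.07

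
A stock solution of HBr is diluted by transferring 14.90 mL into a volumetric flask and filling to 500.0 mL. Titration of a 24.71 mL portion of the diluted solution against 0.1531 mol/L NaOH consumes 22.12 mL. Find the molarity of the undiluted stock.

4.60 M

n(NaOH) = 0.1531 x 0.02212 = 0.003387 mol.
n(HBr) in the aliquot = 0.003387 mol.
[diluted HBr] = 0.003387 / 0.02471 = 0.1371 M.
Dilution factor = 500.0/14.90 = 33.56, so [stock] = 0.1371 x 33.56 = 4.60 M.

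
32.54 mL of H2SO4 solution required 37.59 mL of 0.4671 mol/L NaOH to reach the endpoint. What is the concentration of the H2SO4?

n(NaOH) delivered = 0.4671 x 0.03759 = 0.01756 mol.
The reaction is 1 H2SO4 + 2 NaOH, so n(H2SO4) = 0.01756 x 1/2 = 0.008779 mol.
[H2SO4] = 0.008779 mol / 0.03254 L = 0.270 M.

0.270 M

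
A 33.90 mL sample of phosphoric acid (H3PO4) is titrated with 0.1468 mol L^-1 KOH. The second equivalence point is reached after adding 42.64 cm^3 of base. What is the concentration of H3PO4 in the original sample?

n(KOH) = 0.1468 x 0.04264 = 0.006260 mol.
At the second equivalence point, 2 mol OH^- react per mol H3PO4, so n(H3PO4) = 0.006260 / 2 = 0.003130 mol.
[H3PO4] = 0.003130 / 0.03390 L = 0.0923 M.

0.0923 M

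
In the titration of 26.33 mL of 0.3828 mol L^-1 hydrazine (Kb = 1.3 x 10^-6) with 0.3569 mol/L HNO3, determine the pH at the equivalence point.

n(N2H4) = 0.3828 x 0.02633 = 0.01008 mol; V(HNO3) at equivalence = 0.01008/0.3569 = 0.02824 L.
At equivalence the base is fully converted to N2H5+; total volume = 0.05457 L, so [N2H5+] = 0.01008/0.05457 = 0.1847 M.
Ka(N2H5+) = Kw/Kb = 1.0e-14 / 1.3 x 10^-6 = 7.69e-9.
[H^+] = sqrt(Ka x [N2H5+]) = sqrt(7.69e-9 x 0.1847) = 3.77e-5 M.
pH = -log(3.77e-5) = 4.42.

4.42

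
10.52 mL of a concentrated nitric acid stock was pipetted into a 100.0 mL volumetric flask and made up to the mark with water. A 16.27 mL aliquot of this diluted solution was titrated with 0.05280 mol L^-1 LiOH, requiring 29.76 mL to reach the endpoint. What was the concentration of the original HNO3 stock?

0.918 M

n(LiOH) = 0.05280 x 0.02976 = 0.001571 mol.
n(HNO3) in the aliquot = 0.001571 mol.
[diluted HNO3] = 0.001571 / 0.01627 = 0.09658 M.
Dilution factor = 100.0/10.52 = 9.506, so [stock] = 0.09658 x 9.506 = 0.918 M.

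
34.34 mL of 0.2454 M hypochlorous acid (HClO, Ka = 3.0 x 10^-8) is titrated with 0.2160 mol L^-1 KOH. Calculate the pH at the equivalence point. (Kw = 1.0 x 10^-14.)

10.29

n(HClO) = 0.2454 x 0.03434 = 0.008427 mol; V(KOH) at equivalence = 0.008427/0.2160 = 0.03901 L.
At equivalence all the acid is converted to ClO-; total volume = 0.03434 + 0.03901 = 0.07335 L, so [ClO-] = 0.008427/0.07335 = 0.1149 M.
Kb = Kw/Ka = 1.0e-14 / 3.0 x 10^-8 = 3.33e-7.
[OH^-] = sqrt(Kb x [ClO-]) = sqrt(3.33e-7 x 0.1149) = 0.000196 M.
pOH = 3.71, so pH = 14.00 - 3.71 = 10.29.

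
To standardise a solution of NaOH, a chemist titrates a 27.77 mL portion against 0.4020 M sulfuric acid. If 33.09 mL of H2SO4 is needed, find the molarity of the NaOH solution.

n(H2SO4) delivered = 0.4020 x 0.03309 = 0.01330 mol.
The reaction is 2 NaOH + 1 H2SO4, so n(NaOH) = 0.01330 x 2/1 = 0.02660 mol.
[NaOH] = 0.02660 mol / 0.02777 L = 0.958 M.

0.958 M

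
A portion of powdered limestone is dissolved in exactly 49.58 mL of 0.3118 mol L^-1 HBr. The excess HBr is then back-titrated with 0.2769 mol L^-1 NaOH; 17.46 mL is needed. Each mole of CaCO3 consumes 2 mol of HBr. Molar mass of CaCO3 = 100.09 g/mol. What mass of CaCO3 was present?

0.532 g

Total n(HBr) added = 0.3118 x 0.04958 = 0.01546 mol.
n(NaOH) used = 0.2769 x 0.01746 = 0.004835 mol, which equals the excess n(HBr).
So n(HBr) consumed by the sample = 0.01546 - 0.004835 = 0.01062 mol.
n(CaCO3) = 0.01062 / 2 = 0.005312 mol.
mass = 0.005312 mol x 100.09 g/mol = 0.532 g.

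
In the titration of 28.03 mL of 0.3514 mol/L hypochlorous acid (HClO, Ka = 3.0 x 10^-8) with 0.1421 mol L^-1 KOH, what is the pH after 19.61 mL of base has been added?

7.12

Initial n(HClO) = 0.3514 x 0.02803 = 0.009850 mol.
n(KOH) added = 0.1421 x 0.01961 = 0.002787 mol, converting that many moles of HClO to ClO-.
Remaining n(HClO) = 0.007063 mol; n(ClO-) = 0.002787 mol.
By Henderson-Hasselbalch, pH = pKa + log([A^-]/[HA]) = 7.52 + log(0.002787/0.007063) = 7.52 + (-0.40) = 7.12.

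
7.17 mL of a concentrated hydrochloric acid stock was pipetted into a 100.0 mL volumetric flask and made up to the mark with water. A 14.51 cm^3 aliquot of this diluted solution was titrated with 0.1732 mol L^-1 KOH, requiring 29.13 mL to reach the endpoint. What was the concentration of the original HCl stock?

4.85 M

n(KOH) = 0.1732 x 0.02913 = 0.005045 mol.
n(HCl) in the aliquot = 0.005045 mol.
[diluted HCl] = 0.005045 / 0.01451 = 0.3477 M.
Dilution factor = 100.0/7.170 = 13.95, so [stock] = 0.3477 x 13.95 = 4.85 M.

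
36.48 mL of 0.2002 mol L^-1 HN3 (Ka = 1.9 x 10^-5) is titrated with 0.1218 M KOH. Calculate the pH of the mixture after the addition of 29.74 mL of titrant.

4.71

Initial n(HN3) = 0.2002 x 0.03648 = 0.007303 mol.
n(KOH) added = 0.1218 x 0.02974 = 0.003622 mol, converting that many moles of HN3 to N3-.
Remaining n(HN3) = 0.003681 mol; n(N3-) = 0.003622 mol.
By Henderson-Hasselbalch, pH = pKa + log([A^-]/[HA]) = 4.72 + log(0.003622/0.003681) = 4.72 + (-0.01) = 4.71.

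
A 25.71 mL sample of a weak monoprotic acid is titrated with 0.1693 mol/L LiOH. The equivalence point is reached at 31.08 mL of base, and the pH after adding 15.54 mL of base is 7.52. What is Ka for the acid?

15.54 mL is half of the equivalence volume, so this is the half-equivalence point where [HA] = [A^-].
At half-equivalence pH = pKa, so pKa = 7.52.
Ka = 10^(-7.52) = 3.0 x 10^-8.

3.0 x 10^-8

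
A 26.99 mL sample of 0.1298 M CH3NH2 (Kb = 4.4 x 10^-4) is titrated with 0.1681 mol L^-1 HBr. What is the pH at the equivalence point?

n(CH3NH2) = 0.1298 x 0.02699 = 0.003503 mol; V(HBr) at equivalence = 0.003503/0.1681 = 0.02084 L.
At equivalence the base is fully converted to CH3NH3+; total volume = 0.04783 L, so [CH3NH3+] = 0.003503/0.04783 = 0.07324 M.
Ka(CH3NH3+) = Kw/Kb = 1.0e-14 / 4.4 x 10^-4 = 2.27e-11.
[H^+] = sqrt(Ka x [CH3NH3+]) = sqrt(2.27e-11 x 0.07324) = 1.29e-6 M.
pH = -log(1.29e-6) = 5.89.

5.89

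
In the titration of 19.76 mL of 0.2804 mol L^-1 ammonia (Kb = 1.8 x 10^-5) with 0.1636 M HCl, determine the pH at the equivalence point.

n(NH3) = 0.2804 x 0.01976 = 0.005541 mol; V(HCl) at equivalence = 0.005541/0.1636 = 0.03387 L.
At equivalence the base is fully converted to NH4+; total volume = 0.05363 L, so [NH4+] = 0.005541/0.05363 = 0.1033 M.
Ka(NH4+) = Kw/Kb = 1.0e-14 / 1.8 x 10^-5 = 5.56e-10.
[H^+] = sqrt(Ka x [NH4+]) = sqrt(5.56e-10 x 0.1033) = 7.58e-6 M.
pH = -log(7.58e-6) = 5.12.

5.12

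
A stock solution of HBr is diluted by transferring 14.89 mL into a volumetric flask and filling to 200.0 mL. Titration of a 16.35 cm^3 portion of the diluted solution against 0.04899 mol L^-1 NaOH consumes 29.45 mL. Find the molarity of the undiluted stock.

n(NaOH) = 0.04899 x 0.02945 = 0.001443 mol.
n(HBr) in the aliquot = 0.001443 mol.
[diluted HBr] = 0.001443 / 0.01635 = 0.08824 M.
Dilution factor = 200.0/14.89 = 13.43, so [stock] = 0.08824 x 13.43 = 1.19 M.

1.19 M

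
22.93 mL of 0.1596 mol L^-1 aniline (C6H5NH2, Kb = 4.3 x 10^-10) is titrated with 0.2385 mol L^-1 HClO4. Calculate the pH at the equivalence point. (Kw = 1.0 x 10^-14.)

2.83

n(C6H5NH2) = 0.1596 x 0.02293 = 0.003660 mol; V(HClO4) at equivalence = 0.003660/0.2385 = 0.01534 L.
At equivalence the base is fully converted to C6H5NH3+; total volume = 0.03827 L, so [C6H5NH3+] = 0.003660/0.03827 = 0.09562 M.
Ka(C6H5NH3+) = Kw/Kb = 1.0e-14 / 4.3 x 10^-10 = 2.33e-5.
[H^+] = sqrt(Ka x [C6H5NH3+]) = sqrt(2.33e-5 x 0.09562) = 0.00149 M.
pH = -log(0.00149) = 2.83.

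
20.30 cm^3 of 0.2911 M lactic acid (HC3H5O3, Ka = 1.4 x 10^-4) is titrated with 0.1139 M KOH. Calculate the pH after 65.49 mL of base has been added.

12.26

n(acid) = 0.2911 x 0.02030 = 0.005909 mol; n(KOH) added = 0.1139 x 0.06549 = 0.007459 mol.
Base is in excess by 0.007459 - 0.005909 = 0.001550 mol in a total volume of 0.08579 L.
[OH^-] = 0.001550/0.08579 = 0.01807 M, so pOH = 1.74 and pH = 14.00 - 1.74 = 12.26.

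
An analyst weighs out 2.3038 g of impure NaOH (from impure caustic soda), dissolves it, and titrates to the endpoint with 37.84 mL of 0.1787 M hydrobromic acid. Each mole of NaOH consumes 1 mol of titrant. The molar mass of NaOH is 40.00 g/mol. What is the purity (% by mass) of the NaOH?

n(HBr) = 0.1787 x 0.03784 = 0.006762 mol.
n(NaOH) = 0.006762 / 1 = 0.006762 mol.
mass of NaOH = 0.006762 x 40.00 = 0.2705 g.
% purity = 0.2705 / 2.3038 x 100 = 11.7%.

11.7%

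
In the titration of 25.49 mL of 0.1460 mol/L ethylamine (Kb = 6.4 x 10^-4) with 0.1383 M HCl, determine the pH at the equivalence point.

5.98

n(C2H5NH2) = 0.1460 x 0.02549 = 0.003722 mol; V(HCl) at equivalence = 0.003722/0.1383 = 0.02691 L.
At equivalence the base is fully converted to C2H5NH3+; total volume = 0.05240 L, so [C2H5NH3+] = 0.003722/0.05240 = 0.07102 M.
Ka(C2H5NH3+) = Kw/Kb = 1.0e-14 / 6.4 x 10^-4 = 1.56e-11.
[H^+] = sqrt(Ka x [C2H5NH3+]) = sqrt(1.56e-11 x 0.07102) = 1.05e-6 M.
pH = -log(1.05e-6) = 5.98.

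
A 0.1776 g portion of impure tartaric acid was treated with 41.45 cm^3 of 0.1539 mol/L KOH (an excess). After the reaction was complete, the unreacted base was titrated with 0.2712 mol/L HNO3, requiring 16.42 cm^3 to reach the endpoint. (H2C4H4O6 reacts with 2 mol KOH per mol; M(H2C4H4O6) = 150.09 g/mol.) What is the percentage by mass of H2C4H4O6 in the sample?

Total n(KOH) added = 0.1539 x 0.04145 = 0.006379 mol.
n(HNO3) used = 0.2712 x 0.01642 = 0.004453 mol, which equals the excess n(KOH).
So n(KOH) consumed by the sample = 0.006379 - 0.004453 = 0.001926 mol.
n(H2C4H4O6) = 0.001926 / 2 = 0.0009630 mol.
mass H2C4H4O6 = 0.0009630 x 150.09 = 0.1445 g, so %H2C4H4O6 = 0.1445/0.1776 x 100 = 81.4%.

81.4%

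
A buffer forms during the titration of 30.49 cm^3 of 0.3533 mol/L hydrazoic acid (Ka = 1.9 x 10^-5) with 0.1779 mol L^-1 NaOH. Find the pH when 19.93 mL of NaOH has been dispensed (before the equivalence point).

4.41

Initial n(HN3) = 0.3533 x 0.03049 = 0.01077 mol.
n(NaOH) added = 0.1779 x 0.01993 = 0.003546 mol, converting that many moles of HN3 to N3-.
Remaining n(HN3) = 0.007227 mol; n(N3-) = 0.003546 mol.
By Henderson-Hasselbalch, pH = pKa + log([A^-]/[HA]) = 4.72 + log(0.003546/0.007227) = 4.72 + (-0.31) = 4.41.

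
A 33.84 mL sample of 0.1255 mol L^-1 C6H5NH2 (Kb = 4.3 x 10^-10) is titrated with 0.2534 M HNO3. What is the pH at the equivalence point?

n(C6H5NH2) = 0.1255 x 0.03384 = 0.004247 mol; V(HNO3) at equivalence = 0.004247/0.2534 = 0.01676 L.
At equivalence the base is fully converted to C6H5NH3+; total volume = 0.05060 L, so [C6H5NH3+] = 0.004247/0.05060 = 0.08393 M.
Ka(C6H5NH3+) = Kw/Kb = 1.0e-14 / 4.3 x 10^-10 = 2.33e-5.
[H^+] = sqrt(Ka x [C6H5NH3+]) = sqrt(2.33e-5 x 0.08393) = 0.00140 M.
pH = -log(0.00140) = 2.85.

2.85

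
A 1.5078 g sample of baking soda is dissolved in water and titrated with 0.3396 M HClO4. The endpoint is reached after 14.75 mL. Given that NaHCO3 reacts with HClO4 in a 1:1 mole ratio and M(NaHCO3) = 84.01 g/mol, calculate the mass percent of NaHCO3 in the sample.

27.9%

n(HClO4) = 0.3396 x 0.01475 = 0.005009 mol.
n(NaHCO3) = 0.005009 / 1 = 0.005009 mol.
mass of NaHCO3 = 0.005009 x 84.01 = 0.4208 g.
% purity = 0.4208 / 1.5078 x 100 = 27.9%.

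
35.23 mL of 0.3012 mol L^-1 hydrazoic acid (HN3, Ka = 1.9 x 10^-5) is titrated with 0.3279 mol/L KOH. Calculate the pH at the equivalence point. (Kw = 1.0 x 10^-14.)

8.96

n(HN3) = 0.3012 x 0.03523 = 0.01061 mol; V(KOH) at equivalence = 0.01061/0.3279 = 0.03236 L.
At equivalence all the acid is converted to N3-; total volume = 0.03523 + 0.03236 = 0.06759 L, so [N3-] = 0.01061/0.06759 = 0.1570 M.
Kb = Kw/Ka = 1.0e-14 / 1.9 x 10^-5 = 5.26e-10.
[OH^-] = sqrt(Kb x [N3-]) = sqrt(5.26e-10 x 0.1570) = 9.09e-6 M.
pOH = 5.04, so pH = 14.00 - 5.04 = 8.96.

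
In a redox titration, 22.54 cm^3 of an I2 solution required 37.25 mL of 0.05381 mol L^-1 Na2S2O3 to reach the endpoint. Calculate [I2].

0.0445 M

n(Na2S2O3) = 0.05381 x 0.03725 = 0.002004 mol.
From the balanced equation, 2 mol Na2S2O3 reacts with 1 mol I2, so n(I2) = 0.002004 x 1/2 = 0.001002 mol.
[I2] = 0.001002 / 0.02254 L = 0.0445 M.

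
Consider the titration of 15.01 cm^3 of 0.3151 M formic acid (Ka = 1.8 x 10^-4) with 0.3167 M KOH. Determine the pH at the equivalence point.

8.47

n(HCOOH) = 0.3151 x 0.01501 = 0.004730 mol; V(KOH) at equivalence = 0.004730/0.3167 = 0.01493 L.
At equivalence all the acid is converted to HCOO-; total volume = 0.01501 + 0.01493 = 0.02994 L, so [HCOO-] = 0.004730/0.02994 = 0.1579 M.
Kb = Kw/Ka = 1.0e-14 / 1.8 x 10^-4 = 5.56e-11.
[OH^-] = sqrt(Kb x [HCOO-]) = sqrt(5.56e-11 x 0.1579) = 2.96e-6 M.
pOH = 5.53, so pH = 14.00 - 5.53 = 8.47.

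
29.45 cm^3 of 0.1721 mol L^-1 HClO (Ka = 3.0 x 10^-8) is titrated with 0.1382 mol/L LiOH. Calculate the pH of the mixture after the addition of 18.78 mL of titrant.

Initial n(HClO) = 0.1721 x 0.02945 = 0.005068 mol.
n(LiOH) added = 0.1382 x 0.01878 = 0.002595 mol, converting that many moles of HClO to ClO-.
Remaining n(HClO) = 0.002473 mol; n(ClO-) = 0.002595 mol.
By Henderson-Hasselbalch, pH = pKa + log([A^-]/[HA]) = 7.52 + log(0.002595/0.002473) = 7.52 + (+0.02) = 7.54.

7.54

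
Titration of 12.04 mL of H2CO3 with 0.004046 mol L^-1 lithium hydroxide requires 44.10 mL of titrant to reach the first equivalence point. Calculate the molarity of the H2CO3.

0.0148 M

n(LiOH) = 0.004046 x 0.04410 = 0.0001784 mol.
At the first equivalence point, 1 mol OH^- react per mol H2CO3, so n(H2CO3) = 0.0001784 / 1 = 0.0001784 mol.
[H2CO3] = 0.0001784 / 0.01204 L = 0.0148 M.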